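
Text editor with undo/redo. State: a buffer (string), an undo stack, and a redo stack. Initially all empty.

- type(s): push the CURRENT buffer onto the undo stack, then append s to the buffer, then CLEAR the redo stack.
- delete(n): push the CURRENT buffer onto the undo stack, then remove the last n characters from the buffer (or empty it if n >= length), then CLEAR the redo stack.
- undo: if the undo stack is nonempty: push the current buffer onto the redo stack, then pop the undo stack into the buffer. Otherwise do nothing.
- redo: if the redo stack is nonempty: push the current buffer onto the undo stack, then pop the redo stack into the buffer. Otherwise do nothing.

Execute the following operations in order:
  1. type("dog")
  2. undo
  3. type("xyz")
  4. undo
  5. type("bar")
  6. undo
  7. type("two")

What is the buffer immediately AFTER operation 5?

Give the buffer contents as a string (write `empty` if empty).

After op 1 (type): buf='dog' undo_depth=1 redo_depth=0
After op 2 (undo): buf='(empty)' undo_depth=0 redo_depth=1
After op 3 (type): buf='xyz' undo_depth=1 redo_depth=0
After op 4 (undo): buf='(empty)' undo_depth=0 redo_depth=1
After op 5 (type): buf='bar' undo_depth=1 redo_depth=0

Answer: bar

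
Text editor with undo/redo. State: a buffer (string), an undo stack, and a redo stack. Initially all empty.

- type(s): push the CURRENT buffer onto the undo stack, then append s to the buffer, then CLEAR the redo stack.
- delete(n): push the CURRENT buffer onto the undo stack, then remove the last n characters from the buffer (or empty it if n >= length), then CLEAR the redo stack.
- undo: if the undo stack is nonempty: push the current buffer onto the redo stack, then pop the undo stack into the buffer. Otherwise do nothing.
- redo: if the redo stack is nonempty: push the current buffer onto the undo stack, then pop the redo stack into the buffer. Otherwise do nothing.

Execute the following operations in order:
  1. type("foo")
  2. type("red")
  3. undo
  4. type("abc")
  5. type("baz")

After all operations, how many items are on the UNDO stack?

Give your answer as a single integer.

After op 1 (type): buf='foo' undo_depth=1 redo_depth=0
After op 2 (type): buf='foored' undo_depth=2 redo_depth=0
After op 3 (undo): buf='foo' undo_depth=1 redo_depth=1
After op 4 (type): buf='fooabc' undo_depth=2 redo_depth=0
After op 5 (type): buf='fooabcbaz' undo_depth=3 redo_depth=0

Answer: 3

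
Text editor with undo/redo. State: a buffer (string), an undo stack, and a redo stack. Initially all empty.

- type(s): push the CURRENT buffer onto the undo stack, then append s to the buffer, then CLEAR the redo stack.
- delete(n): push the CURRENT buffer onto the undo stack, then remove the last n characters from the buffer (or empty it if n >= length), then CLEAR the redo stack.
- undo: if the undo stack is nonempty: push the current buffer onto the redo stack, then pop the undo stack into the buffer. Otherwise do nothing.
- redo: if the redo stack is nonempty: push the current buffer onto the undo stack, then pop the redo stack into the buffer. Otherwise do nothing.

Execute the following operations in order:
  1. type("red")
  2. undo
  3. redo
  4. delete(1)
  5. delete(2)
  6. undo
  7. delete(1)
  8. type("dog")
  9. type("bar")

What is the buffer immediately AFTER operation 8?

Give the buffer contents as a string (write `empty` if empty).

After op 1 (type): buf='red' undo_depth=1 redo_depth=0
After op 2 (undo): buf='(empty)' undo_depth=0 redo_depth=1
After op 3 (redo): buf='red' undo_depth=1 redo_depth=0
After op 4 (delete): buf='re' undo_depth=2 redo_depth=0
After op 5 (delete): buf='(empty)' undo_depth=3 redo_depth=0
After op 6 (undo): buf='re' undo_depth=2 redo_depth=1
After op 7 (delete): buf='r' undo_depth=3 redo_depth=0
After op 8 (type): buf='rdog' undo_depth=4 redo_depth=0

Answer: rdog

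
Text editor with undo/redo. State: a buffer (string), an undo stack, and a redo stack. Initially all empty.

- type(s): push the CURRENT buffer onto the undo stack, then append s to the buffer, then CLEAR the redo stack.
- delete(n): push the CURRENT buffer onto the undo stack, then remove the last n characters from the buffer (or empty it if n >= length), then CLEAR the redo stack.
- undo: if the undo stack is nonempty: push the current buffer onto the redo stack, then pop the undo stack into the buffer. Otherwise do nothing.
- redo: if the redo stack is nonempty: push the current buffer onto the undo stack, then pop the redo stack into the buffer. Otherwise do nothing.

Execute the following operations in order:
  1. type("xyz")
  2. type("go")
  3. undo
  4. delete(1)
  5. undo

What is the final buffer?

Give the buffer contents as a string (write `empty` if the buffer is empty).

After op 1 (type): buf='xyz' undo_depth=1 redo_depth=0
After op 2 (type): buf='xyzgo' undo_depth=2 redo_depth=0
After op 3 (undo): buf='xyz' undo_depth=1 redo_depth=1
After op 4 (delete): buf='xy' undo_depth=2 redo_depth=0
After op 5 (undo): buf='xyz' undo_depth=1 redo_depth=1

Answer: xyz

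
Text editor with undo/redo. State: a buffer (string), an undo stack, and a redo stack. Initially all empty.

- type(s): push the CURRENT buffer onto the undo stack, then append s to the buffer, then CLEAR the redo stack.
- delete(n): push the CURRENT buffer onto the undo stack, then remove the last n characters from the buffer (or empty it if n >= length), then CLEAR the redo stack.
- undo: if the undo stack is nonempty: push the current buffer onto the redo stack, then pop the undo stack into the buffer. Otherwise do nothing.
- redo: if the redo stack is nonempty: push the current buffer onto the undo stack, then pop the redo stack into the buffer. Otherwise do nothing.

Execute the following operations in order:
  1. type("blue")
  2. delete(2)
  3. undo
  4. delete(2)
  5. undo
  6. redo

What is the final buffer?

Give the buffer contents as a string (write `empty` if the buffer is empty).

After op 1 (type): buf='blue' undo_depth=1 redo_depth=0
After op 2 (delete): buf='bl' undo_depth=2 redo_depth=0
After op 3 (undo): buf='blue' undo_depth=1 redo_depth=1
After op 4 (delete): buf='bl' undo_depth=2 redo_depth=0
After op 5 (undo): buf='blue' undo_depth=1 redo_depth=1
After op 6 (redo): buf='bl' undo_depth=2 redo_depth=0

Answer: bl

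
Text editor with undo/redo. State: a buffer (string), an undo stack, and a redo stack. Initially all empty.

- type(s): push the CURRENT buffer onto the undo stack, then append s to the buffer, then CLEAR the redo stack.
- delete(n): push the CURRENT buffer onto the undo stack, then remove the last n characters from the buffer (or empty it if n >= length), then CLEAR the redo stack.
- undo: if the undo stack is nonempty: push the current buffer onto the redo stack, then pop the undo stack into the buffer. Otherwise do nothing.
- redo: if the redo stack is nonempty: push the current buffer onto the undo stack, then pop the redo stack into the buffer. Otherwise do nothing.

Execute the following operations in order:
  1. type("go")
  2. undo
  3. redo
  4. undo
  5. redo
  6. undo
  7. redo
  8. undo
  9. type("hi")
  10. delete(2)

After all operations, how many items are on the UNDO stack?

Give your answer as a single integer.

Answer: 2

Derivation:
After op 1 (type): buf='go' undo_depth=1 redo_depth=0
After op 2 (undo): buf='(empty)' undo_depth=0 redo_depth=1
After op 3 (redo): buf='go' undo_depth=1 redo_depth=0
After op 4 (undo): buf='(empty)' undo_depth=0 redo_depth=1
After op 5 (redo): buf='go' undo_depth=1 redo_depth=0
After op 6 (undo): buf='(empty)' undo_depth=0 redo_depth=1
After op 7 (redo): buf='go' undo_depth=1 redo_depth=0
After op 8 (undo): buf='(empty)' undo_depth=0 redo_depth=1
After op 9 (type): buf='hi' undo_depth=1 redo_depth=0
After op 10 (delete): buf='(empty)' undo_depth=2 redo_depth=0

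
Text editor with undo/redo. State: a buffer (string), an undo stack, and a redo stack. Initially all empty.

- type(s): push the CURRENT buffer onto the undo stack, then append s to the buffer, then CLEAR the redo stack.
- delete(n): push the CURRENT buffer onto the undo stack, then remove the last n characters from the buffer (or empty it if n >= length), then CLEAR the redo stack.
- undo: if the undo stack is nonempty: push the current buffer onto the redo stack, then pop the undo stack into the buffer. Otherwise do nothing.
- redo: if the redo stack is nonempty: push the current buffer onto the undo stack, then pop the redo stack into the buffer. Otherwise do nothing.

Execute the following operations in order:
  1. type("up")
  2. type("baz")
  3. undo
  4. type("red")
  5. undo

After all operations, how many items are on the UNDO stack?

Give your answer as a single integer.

Answer: 1

Derivation:
After op 1 (type): buf='up' undo_depth=1 redo_depth=0
After op 2 (type): buf='upbaz' undo_depth=2 redo_depth=0
After op 3 (undo): buf='up' undo_depth=1 redo_depth=1
After op 4 (type): buf='upred' undo_depth=2 redo_depth=0
After op 5 (undo): buf='up' undo_depth=1 redo_depth=1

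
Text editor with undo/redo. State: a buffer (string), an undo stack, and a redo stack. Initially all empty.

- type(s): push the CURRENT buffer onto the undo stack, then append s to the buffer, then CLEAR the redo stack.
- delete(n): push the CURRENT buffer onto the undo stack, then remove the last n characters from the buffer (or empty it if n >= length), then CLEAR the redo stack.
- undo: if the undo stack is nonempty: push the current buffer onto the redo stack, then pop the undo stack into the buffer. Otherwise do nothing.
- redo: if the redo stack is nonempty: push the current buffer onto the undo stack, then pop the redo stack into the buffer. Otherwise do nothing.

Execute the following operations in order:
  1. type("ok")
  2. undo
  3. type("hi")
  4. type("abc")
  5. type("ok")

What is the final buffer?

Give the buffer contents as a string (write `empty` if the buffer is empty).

Answer: hiabcok

Derivation:
After op 1 (type): buf='ok' undo_depth=1 redo_depth=0
After op 2 (undo): buf='(empty)' undo_depth=0 redo_depth=1
After op 3 (type): buf='hi' undo_depth=1 redo_depth=0
After op 4 (type): buf='hiabc' undo_depth=2 redo_depth=0
After op 5 (type): buf='hiabcok' undo_depth=3 redo_depth=0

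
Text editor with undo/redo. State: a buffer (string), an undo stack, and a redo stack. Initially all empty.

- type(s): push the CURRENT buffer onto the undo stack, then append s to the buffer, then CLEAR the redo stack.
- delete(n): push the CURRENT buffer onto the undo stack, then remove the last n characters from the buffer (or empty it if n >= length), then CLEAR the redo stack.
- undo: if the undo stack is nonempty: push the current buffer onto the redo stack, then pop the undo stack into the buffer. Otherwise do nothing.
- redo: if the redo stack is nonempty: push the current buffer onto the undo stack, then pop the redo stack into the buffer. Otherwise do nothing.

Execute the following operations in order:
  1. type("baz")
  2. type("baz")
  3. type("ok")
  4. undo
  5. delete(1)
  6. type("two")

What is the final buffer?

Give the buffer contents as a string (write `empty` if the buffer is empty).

After op 1 (type): buf='baz' undo_depth=1 redo_depth=0
After op 2 (type): buf='bazbaz' undo_depth=2 redo_depth=0
After op 3 (type): buf='bazbazok' undo_depth=3 redo_depth=0
After op 4 (undo): buf='bazbaz' undo_depth=2 redo_depth=1
After op 5 (delete): buf='bazba' undo_depth=3 redo_depth=0
After op 6 (type): buf='bazbatwo' undo_depth=4 redo_depth=0

Answer: bazbatwo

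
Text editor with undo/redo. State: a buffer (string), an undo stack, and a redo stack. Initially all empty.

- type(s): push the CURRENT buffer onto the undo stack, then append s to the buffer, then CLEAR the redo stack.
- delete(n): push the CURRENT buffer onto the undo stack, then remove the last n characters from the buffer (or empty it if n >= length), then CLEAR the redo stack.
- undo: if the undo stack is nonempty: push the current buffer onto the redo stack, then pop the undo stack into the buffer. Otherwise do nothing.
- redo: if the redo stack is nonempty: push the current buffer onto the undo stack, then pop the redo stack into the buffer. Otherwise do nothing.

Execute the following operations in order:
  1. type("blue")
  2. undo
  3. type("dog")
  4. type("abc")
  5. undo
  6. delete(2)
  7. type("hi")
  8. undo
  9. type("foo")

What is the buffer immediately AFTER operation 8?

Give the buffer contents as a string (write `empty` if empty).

Answer: d

Derivation:
After op 1 (type): buf='blue' undo_depth=1 redo_depth=0
After op 2 (undo): buf='(empty)' undo_depth=0 redo_depth=1
After op 3 (type): buf='dog' undo_depth=1 redo_depth=0
After op 4 (type): buf='dogabc' undo_depth=2 redo_depth=0
After op 5 (undo): buf='dog' undo_depth=1 redo_depth=1
After op 6 (delete): buf='d' undo_depth=2 redo_depth=0
After op 7 (type): buf='dhi' undo_depth=3 redo_depth=0
After op 8 (undo): buf='d' undo_depth=2 redo_depth=1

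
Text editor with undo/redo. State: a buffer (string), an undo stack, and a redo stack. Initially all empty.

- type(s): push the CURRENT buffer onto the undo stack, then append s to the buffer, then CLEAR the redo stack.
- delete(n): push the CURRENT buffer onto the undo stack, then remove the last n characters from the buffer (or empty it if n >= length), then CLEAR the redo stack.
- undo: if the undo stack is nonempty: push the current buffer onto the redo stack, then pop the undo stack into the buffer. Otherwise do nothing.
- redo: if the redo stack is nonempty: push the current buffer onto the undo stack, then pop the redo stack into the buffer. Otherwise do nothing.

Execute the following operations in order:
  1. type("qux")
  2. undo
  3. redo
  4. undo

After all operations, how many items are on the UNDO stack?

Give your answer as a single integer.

Answer: 0

Derivation:
After op 1 (type): buf='qux' undo_depth=1 redo_depth=0
After op 2 (undo): buf='(empty)' undo_depth=0 redo_depth=1
After op 3 (redo): buf='qux' undo_depth=1 redo_depth=0
After op 4 (undo): buf='(empty)' undo_depth=0 redo_depth=1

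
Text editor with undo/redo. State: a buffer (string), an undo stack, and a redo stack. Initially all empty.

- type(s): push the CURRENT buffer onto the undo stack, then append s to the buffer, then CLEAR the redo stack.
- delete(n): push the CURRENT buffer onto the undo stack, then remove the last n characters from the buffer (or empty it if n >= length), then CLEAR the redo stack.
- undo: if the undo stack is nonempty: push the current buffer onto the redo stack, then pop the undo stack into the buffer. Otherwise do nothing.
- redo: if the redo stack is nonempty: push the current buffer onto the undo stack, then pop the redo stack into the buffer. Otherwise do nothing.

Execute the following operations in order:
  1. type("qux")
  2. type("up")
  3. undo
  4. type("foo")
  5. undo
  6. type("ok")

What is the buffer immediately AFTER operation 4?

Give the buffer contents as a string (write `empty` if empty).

After op 1 (type): buf='qux' undo_depth=1 redo_depth=0
After op 2 (type): buf='quxup' undo_depth=2 redo_depth=0
After op 3 (undo): buf='qux' undo_depth=1 redo_depth=1
After op 4 (type): buf='quxfoo' undo_depth=2 redo_depth=0

Answer: quxfoo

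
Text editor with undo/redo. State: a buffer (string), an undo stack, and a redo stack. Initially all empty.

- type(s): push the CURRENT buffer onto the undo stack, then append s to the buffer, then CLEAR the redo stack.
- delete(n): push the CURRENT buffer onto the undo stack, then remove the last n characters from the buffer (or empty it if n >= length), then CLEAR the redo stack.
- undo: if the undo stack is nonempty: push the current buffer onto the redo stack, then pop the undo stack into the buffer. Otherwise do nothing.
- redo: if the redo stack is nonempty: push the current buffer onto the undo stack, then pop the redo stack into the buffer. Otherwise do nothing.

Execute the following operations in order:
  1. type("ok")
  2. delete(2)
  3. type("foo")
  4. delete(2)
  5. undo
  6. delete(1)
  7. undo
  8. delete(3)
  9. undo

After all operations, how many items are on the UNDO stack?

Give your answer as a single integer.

After op 1 (type): buf='ok' undo_depth=1 redo_depth=0
After op 2 (delete): buf='(empty)' undo_depth=2 redo_depth=0
After op 3 (type): buf='foo' undo_depth=3 redo_depth=0
After op 4 (delete): buf='f' undo_depth=4 redo_depth=0
After op 5 (undo): buf='foo' undo_depth=3 redo_depth=1
After op 6 (delete): buf='fo' undo_depth=4 redo_depth=0
After op 7 (undo): buf='foo' undo_depth=3 redo_depth=1
After op 8 (delete): buf='(empty)' undo_depth=4 redo_depth=0
After op 9 (undo): buf='foo' undo_depth=3 redo_depth=1

Answer: 3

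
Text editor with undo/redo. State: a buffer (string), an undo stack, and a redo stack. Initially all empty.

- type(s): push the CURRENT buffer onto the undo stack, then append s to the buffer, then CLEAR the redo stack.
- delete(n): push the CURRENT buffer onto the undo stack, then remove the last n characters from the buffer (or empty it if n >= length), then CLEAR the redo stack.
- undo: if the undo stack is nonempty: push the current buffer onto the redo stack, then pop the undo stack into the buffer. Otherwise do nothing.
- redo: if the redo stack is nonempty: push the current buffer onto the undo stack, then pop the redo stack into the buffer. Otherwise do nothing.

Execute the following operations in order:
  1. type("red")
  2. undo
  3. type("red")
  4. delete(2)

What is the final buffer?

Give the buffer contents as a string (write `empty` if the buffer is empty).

After op 1 (type): buf='red' undo_depth=1 redo_depth=0
After op 2 (undo): buf='(empty)' undo_depth=0 redo_depth=1
After op 3 (type): buf='red' undo_depth=1 redo_depth=0
After op 4 (delete): buf='r' undo_depth=2 redo_depth=0

Answer: r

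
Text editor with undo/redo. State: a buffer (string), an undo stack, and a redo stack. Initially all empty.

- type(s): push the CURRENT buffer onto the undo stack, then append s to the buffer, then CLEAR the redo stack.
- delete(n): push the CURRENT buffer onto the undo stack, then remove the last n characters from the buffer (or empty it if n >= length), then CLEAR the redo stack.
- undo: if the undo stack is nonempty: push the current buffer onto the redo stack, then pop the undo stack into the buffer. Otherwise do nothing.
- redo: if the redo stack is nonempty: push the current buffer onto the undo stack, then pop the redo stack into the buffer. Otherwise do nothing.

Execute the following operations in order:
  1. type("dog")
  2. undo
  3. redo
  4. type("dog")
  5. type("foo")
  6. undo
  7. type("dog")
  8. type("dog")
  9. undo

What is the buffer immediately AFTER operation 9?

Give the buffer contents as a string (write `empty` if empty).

After op 1 (type): buf='dog' undo_depth=1 redo_depth=0
After op 2 (undo): buf='(empty)' undo_depth=0 redo_depth=1
After op 3 (redo): buf='dog' undo_depth=1 redo_depth=0
After op 4 (type): buf='dogdog' undo_depth=2 redo_depth=0
After op 5 (type): buf='dogdogfoo' undo_depth=3 redo_depth=0
After op 6 (undo): buf='dogdog' undo_depth=2 redo_depth=1
After op 7 (type): buf='dogdogdog' undo_depth=3 redo_depth=0
After op 8 (type): buf='dogdogdogdog' undo_depth=4 redo_depth=0
After op 9 (undo): buf='dogdogdog' undo_depth=3 redo_depth=1

Answer: dogdogdog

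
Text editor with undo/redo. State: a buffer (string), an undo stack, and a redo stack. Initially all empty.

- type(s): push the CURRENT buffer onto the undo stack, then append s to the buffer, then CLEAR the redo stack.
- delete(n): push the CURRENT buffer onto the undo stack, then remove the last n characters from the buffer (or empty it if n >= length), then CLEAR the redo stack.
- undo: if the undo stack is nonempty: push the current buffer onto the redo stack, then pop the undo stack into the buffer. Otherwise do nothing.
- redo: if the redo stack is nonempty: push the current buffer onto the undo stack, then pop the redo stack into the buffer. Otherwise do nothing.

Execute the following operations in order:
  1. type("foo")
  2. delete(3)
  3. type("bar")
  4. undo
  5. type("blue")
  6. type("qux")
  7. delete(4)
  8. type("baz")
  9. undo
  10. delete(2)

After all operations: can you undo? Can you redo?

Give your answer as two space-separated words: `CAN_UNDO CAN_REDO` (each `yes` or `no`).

Answer: yes no

Derivation:
After op 1 (type): buf='foo' undo_depth=1 redo_depth=0
After op 2 (delete): buf='(empty)' undo_depth=2 redo_depth=0
After op 3 (type): buf='bar' undo_depth=3 redo_depth=0
After op 4 (undo): buf='(empty)' undo_depth=2 redo_depth=1
After op 5 (type): buf='blue' undo_depth=3 redo_depth=0
After op 6 (type): buf='bluequx' undo_depth=4 redo_depth=0
After op 7 (delete): buf='blu' undo_depth=5 redo_depth=0
After op 8 (type): buf='blubaz' undo_depth=6 redo_depth=0
After op 9 (undo): buf='blu' undo_depth=5 redo_depth=1
After op 10 (delete): buf='b' undo_depth=6 redo_depth=0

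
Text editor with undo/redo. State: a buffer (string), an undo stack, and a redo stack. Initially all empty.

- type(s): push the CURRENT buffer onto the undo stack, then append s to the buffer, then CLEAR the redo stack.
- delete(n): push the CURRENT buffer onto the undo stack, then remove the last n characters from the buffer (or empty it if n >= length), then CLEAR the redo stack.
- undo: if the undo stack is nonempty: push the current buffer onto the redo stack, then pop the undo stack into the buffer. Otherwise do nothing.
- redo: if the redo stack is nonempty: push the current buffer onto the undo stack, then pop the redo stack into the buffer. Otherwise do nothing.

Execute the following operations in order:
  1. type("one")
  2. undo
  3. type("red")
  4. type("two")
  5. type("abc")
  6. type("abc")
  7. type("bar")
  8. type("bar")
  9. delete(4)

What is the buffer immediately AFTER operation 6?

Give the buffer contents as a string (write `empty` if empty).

Answer: redtwoabcabc

Derivation:
After op 1 (type): buf='one' undo_depth=1 redo_depth=0
After op 2 (undo): buf='(empty)' undo_depth=0 redo_depth=1
After op 3 (type): buf='red' undo_depth=1 redo_depth=0
After op 4 (type): buf='redtwo' undo_depth=2 redo_depth=0
After op 5 (type): buf='redtwoabc' undo_depth=3 redo_depth=0
After op 6 (type): buf='redtwoabcabc' undo_depth=4 redo_depth=0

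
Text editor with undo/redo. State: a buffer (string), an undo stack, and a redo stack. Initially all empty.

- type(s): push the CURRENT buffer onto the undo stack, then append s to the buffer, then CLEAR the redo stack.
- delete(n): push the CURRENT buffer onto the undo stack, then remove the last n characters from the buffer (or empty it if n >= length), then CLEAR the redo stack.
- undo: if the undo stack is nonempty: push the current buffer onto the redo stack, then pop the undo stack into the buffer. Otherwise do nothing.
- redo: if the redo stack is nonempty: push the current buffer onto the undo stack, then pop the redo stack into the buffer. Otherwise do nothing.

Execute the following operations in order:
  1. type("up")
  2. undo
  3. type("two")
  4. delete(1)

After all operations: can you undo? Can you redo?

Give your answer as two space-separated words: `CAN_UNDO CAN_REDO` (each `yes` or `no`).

After op 1 (type): buf='up' undo_depth=1 redo_depth=0
After op 2 (undo): buf='(empty)' undo_depth=0 redo_depth=1
After op 3 (type): buf='two' undo_depth=1 redo_depth=0
After op 4 (delete): buf='tw' undo_depth=2 redo_depth=0

Answer: yes no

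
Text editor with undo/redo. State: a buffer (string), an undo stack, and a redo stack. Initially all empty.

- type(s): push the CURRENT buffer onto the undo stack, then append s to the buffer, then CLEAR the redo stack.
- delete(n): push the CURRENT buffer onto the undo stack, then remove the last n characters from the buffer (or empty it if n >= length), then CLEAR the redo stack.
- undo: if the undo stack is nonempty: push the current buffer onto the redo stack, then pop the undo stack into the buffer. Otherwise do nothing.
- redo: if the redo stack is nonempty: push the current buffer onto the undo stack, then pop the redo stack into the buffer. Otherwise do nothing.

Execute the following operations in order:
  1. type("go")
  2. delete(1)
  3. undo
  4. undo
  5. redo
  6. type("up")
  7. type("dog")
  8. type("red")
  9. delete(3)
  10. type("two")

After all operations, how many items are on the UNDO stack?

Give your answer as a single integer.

Answer: 6

Derivation:
After op 1 (type): buf='go' undo_depth=1 redo_depth=0
After op 2 (delete): buf='g' undo_depth=2 redo_depth=0
After op 3 (undo): buf='go' undo_depth=1 redo_depth=1
After op 4 (undo): buf='(empty)' undo_depth=0 redo_depth=2
After op 5 (redo): buf='go' undo_depth=1 redo_depth=1
After op 6 (type): buf='goup' undo_depth=2 redo_depth=0
After op 7 (type): buf='goupdog' undo_depth=3 redo_depth=0
After op 8 (type): buf='goupdogred' undo_depth=4 redo_depth=0
After op 9 (delete): buf='goupdog' undo_depth=5 redo_depth=0
After op 10 (type): buf='goupdogtwo' undo_depth=6 redo_depth=0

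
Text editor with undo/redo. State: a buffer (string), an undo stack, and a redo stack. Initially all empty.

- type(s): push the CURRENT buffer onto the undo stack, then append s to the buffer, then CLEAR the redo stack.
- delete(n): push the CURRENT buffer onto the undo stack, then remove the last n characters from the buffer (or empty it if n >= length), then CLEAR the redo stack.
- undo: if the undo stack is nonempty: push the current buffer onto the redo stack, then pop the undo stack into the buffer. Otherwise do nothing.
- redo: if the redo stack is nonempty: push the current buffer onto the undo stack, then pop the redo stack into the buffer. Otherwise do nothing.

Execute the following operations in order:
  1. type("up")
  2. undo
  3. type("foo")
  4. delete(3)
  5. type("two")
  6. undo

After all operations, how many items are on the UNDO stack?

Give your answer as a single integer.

Answer: 2

Derivation:
After op 1 (type): buf='up' undo_depth=1 redo_depth=0
After op 2 (undo): buf='(empty)' undo_depth=0 redo_depth=1
After op 3 (type): buf='foo' undo_depth=1 redo_depth=0
After op 4 (delete): buf='(empty)' undo_depth=2 redo_depth=0
After op 5 (type): buf='two' undo_depth=3 redo_depth=0
After op 6 (undo): buf='(empty)' undo_depth=2 redo_depth=1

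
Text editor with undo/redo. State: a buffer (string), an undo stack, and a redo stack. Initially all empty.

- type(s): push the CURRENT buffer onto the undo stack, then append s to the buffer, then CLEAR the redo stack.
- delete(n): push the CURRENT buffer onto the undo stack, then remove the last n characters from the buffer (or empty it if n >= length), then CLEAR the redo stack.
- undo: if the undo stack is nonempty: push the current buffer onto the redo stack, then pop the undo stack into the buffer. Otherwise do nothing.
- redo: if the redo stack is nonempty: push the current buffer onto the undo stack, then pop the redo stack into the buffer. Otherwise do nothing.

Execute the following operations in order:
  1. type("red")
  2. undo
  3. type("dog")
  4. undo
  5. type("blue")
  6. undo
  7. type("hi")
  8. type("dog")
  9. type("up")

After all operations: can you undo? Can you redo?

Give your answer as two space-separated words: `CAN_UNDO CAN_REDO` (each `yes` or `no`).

After op 1 (type): buf='red' undo_depth=1 redo_depth=0
After op 2 (undo): buf='(empty)' undo_depth=0 redo_depth=1
After op 3 (type): buf='dog' undo_depth=1 redo_depth=0
After op 4 (undo): buf='(empty)' undo_depth=0 redo_depth=1
After op 5 (type): buf='blue' undo_depth=1 redo_depth=0
After op 6 (undo): buf='(empty)' undo_depth=0 redo_depth=1
After op 7 (type): buf='hi' undo_depth=1 redo_depth=0
After op 8 (type): buf='hidog' undo_depth=2 redo_depth=0
After op 9 (type): buf='hidogup' undo_depth=3 redo_depth=0

Answer: yes no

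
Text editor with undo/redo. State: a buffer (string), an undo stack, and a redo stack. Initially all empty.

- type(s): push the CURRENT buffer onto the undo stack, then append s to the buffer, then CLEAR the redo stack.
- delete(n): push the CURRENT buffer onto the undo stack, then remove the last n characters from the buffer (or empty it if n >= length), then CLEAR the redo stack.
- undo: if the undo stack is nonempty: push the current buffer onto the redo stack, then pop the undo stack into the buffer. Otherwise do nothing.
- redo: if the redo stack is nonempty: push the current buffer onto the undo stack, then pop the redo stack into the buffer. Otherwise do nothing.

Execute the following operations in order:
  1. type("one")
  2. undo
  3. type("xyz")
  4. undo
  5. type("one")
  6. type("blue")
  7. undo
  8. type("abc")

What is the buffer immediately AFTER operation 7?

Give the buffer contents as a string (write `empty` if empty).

Answer: one

Derivation:
After op 1 (type): buf='one' undo_depth=1 redo_depth=0
After op 2 (undo): buf='(empty)' undo_depth=0 redo_depth=1
After op 3 (type): buf='xyz' undo_depth=1 redo_depth=0
After op 4 (undo): buf='(empty)' undo_depth=0 redo_depth=1
After op 5 (type): buf='one' undo_depth=1 redo_depth=0
After op 6 (type): buf='oneblue' undo_depth=2 redo_depth=0
After op 7 (undo): buf='one' undo_depth=1 redo_depth=1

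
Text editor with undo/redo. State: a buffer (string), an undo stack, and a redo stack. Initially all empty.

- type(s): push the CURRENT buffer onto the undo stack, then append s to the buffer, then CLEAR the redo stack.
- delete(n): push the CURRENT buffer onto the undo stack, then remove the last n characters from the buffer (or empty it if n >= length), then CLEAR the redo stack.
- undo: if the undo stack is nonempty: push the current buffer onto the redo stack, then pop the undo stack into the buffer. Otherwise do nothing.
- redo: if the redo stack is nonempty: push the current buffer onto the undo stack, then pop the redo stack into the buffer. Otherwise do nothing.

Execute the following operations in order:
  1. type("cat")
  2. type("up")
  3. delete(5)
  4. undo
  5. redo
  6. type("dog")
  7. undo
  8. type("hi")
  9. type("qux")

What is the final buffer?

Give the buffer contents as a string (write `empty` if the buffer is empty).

After op 1 (type): buf='cat' undo_depth=1 redo_depth=0
After op 2 (type): buf='catup' undo_depth=2 redo_depth=0
After op 3 (delete): buf='(empty)' undo_depth=3 redo_depth=0
After op 4 (undo): buf='catup' undo_depth=2 redo_depth=1
After op 5 (redo): buf='(empty)' undo_depth=3 redo_depth=0
After op 6 (type): buf='dog' undo_depth=4 redo_depth=0
After op 7 (undo): buf='(empty)' undo_depth=3 redo_depth=1
After op 8 (type): buf='hi' undo_depth=4 redo_depth=0
After op 9 (type): buf='hiqux' undo_depth=5 redo_depth=0

Answer: hiqux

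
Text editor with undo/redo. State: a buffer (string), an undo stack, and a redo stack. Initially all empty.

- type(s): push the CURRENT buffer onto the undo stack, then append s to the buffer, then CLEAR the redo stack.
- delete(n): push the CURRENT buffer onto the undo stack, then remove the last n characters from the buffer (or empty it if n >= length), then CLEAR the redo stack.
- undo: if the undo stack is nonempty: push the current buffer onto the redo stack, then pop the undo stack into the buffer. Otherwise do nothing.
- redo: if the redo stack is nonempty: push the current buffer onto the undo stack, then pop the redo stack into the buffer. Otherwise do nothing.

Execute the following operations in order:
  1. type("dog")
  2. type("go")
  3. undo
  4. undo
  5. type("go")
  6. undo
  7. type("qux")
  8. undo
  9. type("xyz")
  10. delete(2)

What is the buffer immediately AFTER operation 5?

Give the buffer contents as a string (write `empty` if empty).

After op 1 (type): buf='dog' undo_depth=1 redo_depth=0
After op 2 (type): buf='doggo' undo_depth=2 redo_depth=0
After op 3 (undo): buf='dog' undo_depth=1 redo_depth=1
After op 4 (undo): buf='(empty)' undo_depth=0 redo_depth=2
After op 5 (type): buf='go' undo_depth=1 redo_depth=0

Answer: go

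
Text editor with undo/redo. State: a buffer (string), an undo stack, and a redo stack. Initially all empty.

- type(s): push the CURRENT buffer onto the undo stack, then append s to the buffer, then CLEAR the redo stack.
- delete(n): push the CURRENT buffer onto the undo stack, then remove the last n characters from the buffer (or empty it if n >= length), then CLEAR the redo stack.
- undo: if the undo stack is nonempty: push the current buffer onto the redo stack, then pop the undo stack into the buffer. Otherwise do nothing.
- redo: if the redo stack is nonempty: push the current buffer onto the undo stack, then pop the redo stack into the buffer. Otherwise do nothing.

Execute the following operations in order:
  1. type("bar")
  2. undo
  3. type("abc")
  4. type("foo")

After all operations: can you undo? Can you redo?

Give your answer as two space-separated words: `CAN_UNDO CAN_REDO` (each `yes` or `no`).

Answer: yes no

Derivation:
After op 1 (type): buf='bar' undo_depth=1 redo_depth=0
After op 2 (undo): buf='(empty)' undo_depth=0 redo_depth=1
After op 3 (type): buf='abc' undo_depth=1 redo_depth=0
After op 4 (type): buf='abcfoo' undo_depth=2 redo_depth=0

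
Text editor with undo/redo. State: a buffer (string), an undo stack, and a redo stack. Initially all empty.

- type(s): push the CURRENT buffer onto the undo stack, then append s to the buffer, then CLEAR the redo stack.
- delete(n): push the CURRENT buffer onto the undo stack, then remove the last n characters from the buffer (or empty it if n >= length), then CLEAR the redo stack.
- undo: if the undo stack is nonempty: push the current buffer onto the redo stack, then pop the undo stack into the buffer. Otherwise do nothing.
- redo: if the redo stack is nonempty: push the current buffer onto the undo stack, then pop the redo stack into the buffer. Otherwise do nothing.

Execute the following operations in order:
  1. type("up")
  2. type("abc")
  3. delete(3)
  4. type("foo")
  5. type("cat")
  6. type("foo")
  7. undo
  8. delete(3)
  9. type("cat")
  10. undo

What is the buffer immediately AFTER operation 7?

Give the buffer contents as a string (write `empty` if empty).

Answer: upfoocat

Derivation:
After op 1 (type): buf='up' undo_depth=1 redo_depth=0
After op 2 (type): buf='upabc' undo_depth=2 redo_depth=0
After op 3 (delete): buf='up' undo_depth=3 redo_depth=0
After op 4 (type): buf='upfoo' undo_depth=4 redo_depth=0
After op 5 (type): buf='upfoocat' undo_depth=5 redo_depth=0
After op 6 (type): buf='upfoocatfoo' undo_depth=6 redo_depth=0
After op 7 (undo): buf='upfoocat' undo_depth=5 redo_depth=1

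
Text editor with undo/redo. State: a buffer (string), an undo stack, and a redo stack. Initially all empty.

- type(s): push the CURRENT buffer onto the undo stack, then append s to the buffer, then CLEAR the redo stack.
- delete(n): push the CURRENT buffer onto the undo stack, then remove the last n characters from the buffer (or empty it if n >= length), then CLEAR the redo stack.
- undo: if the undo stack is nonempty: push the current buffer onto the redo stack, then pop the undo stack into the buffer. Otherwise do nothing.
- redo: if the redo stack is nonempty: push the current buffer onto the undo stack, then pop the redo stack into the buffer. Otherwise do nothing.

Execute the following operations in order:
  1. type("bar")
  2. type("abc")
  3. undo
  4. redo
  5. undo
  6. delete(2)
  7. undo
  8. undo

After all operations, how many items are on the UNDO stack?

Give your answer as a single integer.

After op 1 (type): buf='bar' undo_depth=1 redo_depth=0
After op 2 (type): buf='barabc' undo_depth=2 redo_depth=0
After op 3 (undo): buf='bar' undo_depth=1 redo_depth=1
After op 4 (redo): buf='barabc' undo_depth=2 redo_depth=0
After op 5 (undo): buf='bar' undo_depth=1 redo_depth=1
After op 6 (delete): buf='b' undo_depth=2 redo_depth=0
After op 7 (undo): buf='bar' undo_depth=1 redo_depth=1
After op 8 (undo): buf='(empty)' undo_depth=0 redo_depth=2

Answer: 0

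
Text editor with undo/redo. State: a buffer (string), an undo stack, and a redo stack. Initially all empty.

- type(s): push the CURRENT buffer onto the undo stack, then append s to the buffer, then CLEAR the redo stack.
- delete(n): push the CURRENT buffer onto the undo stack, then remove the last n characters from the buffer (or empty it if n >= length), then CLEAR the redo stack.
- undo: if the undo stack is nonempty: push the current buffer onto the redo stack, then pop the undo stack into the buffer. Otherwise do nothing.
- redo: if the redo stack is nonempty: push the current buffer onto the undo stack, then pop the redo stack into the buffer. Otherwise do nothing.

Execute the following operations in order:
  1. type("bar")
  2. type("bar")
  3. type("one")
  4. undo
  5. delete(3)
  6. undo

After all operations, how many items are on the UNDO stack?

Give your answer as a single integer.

After op 1 (type): buf='bar' undo_depth=1 redo_depth=0
After op 2 (type): buf='barbar' undo_depth=2 redo_depth=0
After op 3 (type): buf='barbarone' undo_depth=3 redo_depth=0
After op 4 (undo): buf='barbar' undo_depth=2 redo_depth=1
After op 5 (delete): buf='bar' undo_depth=3 redo_depth=0
After op 6 (undo): buf='barbar' undo_depth=2 redo_depth=1

Answer: 2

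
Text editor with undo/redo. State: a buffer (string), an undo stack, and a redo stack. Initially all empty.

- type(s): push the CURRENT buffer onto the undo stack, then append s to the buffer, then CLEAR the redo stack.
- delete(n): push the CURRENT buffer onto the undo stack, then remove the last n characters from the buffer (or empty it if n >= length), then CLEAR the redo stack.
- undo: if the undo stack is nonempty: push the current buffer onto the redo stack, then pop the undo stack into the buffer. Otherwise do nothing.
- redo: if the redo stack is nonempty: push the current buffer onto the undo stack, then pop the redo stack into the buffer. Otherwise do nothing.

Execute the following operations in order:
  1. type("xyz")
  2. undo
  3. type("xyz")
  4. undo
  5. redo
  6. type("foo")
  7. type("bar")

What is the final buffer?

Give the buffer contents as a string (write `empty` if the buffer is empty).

Answer: xyzfoobar

Derivation:
After op 1 (type): buf='xyz' undo_depth=1 redo_depth=0
After op 2 (undo): buf='(empty)' undo_depth=0 redo_depth=1
After op 3 (type): buf='xyz' undo_depth=1 redo_depth=0
After op 4 (undo): buf='(empty)' undo_depth=0 redo_depth=1
After op 5 (redo): buf='xyz' undo_depth=1 redo_depth=0
After op 6 (type): buf='xyzfoo' undo_depth=2 redo_depth=0
After op 7 (type): buf='xyzfoobar' undo_depth=3 redo_depth=0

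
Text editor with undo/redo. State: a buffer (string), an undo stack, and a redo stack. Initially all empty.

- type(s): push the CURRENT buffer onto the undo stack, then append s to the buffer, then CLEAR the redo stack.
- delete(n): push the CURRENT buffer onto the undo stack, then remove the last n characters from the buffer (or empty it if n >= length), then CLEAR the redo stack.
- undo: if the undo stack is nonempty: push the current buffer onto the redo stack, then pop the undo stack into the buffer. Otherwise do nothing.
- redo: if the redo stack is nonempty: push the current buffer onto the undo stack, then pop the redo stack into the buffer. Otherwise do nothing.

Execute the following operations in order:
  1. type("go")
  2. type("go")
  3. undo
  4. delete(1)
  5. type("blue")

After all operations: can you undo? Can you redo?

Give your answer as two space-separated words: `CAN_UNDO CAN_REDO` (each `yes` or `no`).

After op 1 (type): buf='go' undo_depth=1 redo_depth=0
After op 2 (type): buf='gogo' undo_depth=2 redo_depth=0
After op 3 (undo): buf='go' undo_depth=1 redo_depth=1
After op 4 (delete): buf='g' undo_depth=2 redo_depth=0
After op 5 (type): buf='gblue' undo_depth=3 redo_depth=0

Answer: yes no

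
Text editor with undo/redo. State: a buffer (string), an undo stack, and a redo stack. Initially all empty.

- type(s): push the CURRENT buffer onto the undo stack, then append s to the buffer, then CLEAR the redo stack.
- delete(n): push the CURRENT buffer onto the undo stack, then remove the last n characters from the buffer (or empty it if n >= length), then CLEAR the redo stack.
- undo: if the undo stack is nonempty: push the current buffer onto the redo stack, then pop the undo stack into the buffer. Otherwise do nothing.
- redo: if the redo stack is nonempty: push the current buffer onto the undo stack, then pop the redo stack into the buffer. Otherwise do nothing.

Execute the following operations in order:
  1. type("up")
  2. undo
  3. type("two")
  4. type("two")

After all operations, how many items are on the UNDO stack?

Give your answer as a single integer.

After op 1 (type): buf='up' undo_depth=1 redo_depth=0
After op 2 (undo): buf='(empty)' undo_depth=0 redo_depth=1
After op 3 (type): buf='two' undo_depth=1 redo_depth=0
After op 4 (type): buf='twotwo' undo_depth=2 redo_depth=0

Answer: 2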